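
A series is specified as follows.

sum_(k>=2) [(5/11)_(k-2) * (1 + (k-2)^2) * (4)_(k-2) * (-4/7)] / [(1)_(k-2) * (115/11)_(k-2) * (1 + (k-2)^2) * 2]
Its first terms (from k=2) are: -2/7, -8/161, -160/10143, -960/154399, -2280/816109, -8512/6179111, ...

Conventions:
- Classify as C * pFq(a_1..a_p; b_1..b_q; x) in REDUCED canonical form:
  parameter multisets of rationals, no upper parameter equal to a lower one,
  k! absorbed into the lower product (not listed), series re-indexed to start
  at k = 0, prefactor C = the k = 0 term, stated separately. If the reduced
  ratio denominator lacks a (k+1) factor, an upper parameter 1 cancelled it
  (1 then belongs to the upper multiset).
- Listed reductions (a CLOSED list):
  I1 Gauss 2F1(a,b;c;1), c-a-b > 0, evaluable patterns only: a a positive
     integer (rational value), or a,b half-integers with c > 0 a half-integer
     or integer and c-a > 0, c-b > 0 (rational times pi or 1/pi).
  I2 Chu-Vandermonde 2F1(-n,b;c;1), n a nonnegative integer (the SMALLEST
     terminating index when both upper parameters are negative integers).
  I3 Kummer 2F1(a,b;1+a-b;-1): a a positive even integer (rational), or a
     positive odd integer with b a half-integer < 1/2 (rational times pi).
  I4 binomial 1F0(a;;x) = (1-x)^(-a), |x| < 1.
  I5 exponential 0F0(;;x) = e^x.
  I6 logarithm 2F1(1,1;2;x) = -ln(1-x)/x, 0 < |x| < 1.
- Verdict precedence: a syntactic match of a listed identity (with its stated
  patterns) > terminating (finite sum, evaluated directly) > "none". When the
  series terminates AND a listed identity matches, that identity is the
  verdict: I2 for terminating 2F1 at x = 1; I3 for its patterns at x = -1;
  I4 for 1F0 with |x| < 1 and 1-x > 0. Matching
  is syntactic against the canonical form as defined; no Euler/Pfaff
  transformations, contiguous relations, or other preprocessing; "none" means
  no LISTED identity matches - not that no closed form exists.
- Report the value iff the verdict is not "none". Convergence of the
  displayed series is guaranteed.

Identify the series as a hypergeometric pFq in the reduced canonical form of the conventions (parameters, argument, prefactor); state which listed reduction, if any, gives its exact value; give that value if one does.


The series (x = 1) is 2F1: upper {5/11, 4}, lower {115/11}, prefactor -2/7. Verdict: Gauss's theorem (I1) matches (x = 1: the Gamma ratio telescopes since c-a-b = 6 > 0 and a = 4 in Z>0). Sum: -2346266/6456681.

Structural cue: from the first term -2/7: the factor k^2 + 1 cancels (top and bottom), leaving prefactor -2/7.
Term ratio: r(k) = 1 * (k+5/11) (k+4) / [(k+115/11) (k+1)] - poly over poly, x = 1 from leading terms; C = -2/7 at k = 0.


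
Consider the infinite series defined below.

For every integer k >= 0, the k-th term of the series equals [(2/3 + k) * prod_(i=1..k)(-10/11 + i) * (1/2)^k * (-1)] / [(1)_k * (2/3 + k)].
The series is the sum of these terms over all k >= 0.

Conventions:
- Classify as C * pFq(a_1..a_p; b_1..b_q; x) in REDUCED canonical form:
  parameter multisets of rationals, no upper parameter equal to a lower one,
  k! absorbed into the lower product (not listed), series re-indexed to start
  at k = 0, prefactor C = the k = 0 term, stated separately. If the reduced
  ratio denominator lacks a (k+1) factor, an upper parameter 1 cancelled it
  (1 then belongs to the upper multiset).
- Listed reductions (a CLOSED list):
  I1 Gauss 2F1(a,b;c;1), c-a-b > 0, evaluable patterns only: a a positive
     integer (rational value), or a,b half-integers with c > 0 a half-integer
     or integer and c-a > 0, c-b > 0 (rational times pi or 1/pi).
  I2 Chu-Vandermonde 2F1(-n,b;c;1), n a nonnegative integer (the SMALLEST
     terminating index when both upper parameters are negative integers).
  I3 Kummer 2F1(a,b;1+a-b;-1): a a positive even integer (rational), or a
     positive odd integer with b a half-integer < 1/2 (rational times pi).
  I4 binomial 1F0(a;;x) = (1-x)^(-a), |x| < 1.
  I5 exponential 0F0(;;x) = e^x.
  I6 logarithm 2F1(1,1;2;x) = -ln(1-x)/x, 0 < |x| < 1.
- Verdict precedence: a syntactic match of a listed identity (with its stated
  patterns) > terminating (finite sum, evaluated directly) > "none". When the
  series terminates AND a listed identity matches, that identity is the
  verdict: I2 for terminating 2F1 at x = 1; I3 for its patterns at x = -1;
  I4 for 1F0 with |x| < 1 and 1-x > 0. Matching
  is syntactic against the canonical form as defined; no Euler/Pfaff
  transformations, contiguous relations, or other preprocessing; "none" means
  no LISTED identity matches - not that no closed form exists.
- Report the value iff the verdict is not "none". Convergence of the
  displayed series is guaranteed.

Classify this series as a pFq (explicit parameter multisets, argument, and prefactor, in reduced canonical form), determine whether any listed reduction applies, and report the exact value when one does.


Canonical form: C = -1 times 1F0 with upper {1/11}, lower {-}, x = 1/2. Verdict: this is the I4 binomial reduction (the 1F0 binomial series: exponent -1/11, x = 1/2). Sum: (-1) * (1/2)^(-1/11).

Key observation: t_0 = -1 here, and (1)_k (prefactor -1) is k! itself.
Term ratio: r(k) = (1/2) * (k+1/11) / [(k+1)] - rational in k, leading ratio (1/2); with t_0 = -1, classification follows.


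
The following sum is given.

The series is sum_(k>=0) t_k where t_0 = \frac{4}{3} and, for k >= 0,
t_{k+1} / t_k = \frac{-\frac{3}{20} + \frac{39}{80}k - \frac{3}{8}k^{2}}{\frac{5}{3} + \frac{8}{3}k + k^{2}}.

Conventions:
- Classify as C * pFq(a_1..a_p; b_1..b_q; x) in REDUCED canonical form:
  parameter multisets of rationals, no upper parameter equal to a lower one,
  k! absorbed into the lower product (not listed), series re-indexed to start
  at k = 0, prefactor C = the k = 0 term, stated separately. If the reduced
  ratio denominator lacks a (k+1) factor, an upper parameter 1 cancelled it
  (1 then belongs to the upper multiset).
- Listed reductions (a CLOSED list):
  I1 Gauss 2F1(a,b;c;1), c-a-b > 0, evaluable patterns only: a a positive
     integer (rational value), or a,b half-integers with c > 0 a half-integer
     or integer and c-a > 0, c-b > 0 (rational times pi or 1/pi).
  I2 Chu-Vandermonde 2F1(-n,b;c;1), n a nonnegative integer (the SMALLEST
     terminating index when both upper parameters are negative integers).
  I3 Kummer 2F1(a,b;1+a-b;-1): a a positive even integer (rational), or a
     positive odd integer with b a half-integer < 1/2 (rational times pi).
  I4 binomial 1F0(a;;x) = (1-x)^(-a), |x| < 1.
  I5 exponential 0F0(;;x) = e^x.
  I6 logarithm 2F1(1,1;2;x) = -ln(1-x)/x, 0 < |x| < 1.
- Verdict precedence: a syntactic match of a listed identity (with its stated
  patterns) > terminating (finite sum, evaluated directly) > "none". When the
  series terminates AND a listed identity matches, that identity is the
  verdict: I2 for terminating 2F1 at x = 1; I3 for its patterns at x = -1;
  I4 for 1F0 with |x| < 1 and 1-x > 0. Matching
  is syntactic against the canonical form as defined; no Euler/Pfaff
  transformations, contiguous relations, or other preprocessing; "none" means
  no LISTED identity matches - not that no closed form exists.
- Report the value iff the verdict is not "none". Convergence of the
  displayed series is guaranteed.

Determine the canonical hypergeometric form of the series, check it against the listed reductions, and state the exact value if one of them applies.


This is \frac{4}{3} * 2F1(-\frac{4}{5}, -\frac{1}{2}; \frac{5}{3}; -\frac{3}{8}) in reduced canonical form. Verdict: none. No listed pattern accepts 2F1(-\frac{4}{5}, -\frac{1}{2}; \frac{5}{3}; -\frac{3}{8}).

Key observation: t_0 being \frac{4}{3}, roots of the ratio polynomials (C = 4/3, x = -3/8) are the negated parameters.
Ratio: r(k) = -\frac{3}{8} * (k-\frac{4}{5}) (k-\frac{1}{2}) / [(k+\frac{5}{3}) (k+1)] - poly over poly, x = -\frac{3}{8} from leading terms; C = \frac{4}{3} at k = 0.


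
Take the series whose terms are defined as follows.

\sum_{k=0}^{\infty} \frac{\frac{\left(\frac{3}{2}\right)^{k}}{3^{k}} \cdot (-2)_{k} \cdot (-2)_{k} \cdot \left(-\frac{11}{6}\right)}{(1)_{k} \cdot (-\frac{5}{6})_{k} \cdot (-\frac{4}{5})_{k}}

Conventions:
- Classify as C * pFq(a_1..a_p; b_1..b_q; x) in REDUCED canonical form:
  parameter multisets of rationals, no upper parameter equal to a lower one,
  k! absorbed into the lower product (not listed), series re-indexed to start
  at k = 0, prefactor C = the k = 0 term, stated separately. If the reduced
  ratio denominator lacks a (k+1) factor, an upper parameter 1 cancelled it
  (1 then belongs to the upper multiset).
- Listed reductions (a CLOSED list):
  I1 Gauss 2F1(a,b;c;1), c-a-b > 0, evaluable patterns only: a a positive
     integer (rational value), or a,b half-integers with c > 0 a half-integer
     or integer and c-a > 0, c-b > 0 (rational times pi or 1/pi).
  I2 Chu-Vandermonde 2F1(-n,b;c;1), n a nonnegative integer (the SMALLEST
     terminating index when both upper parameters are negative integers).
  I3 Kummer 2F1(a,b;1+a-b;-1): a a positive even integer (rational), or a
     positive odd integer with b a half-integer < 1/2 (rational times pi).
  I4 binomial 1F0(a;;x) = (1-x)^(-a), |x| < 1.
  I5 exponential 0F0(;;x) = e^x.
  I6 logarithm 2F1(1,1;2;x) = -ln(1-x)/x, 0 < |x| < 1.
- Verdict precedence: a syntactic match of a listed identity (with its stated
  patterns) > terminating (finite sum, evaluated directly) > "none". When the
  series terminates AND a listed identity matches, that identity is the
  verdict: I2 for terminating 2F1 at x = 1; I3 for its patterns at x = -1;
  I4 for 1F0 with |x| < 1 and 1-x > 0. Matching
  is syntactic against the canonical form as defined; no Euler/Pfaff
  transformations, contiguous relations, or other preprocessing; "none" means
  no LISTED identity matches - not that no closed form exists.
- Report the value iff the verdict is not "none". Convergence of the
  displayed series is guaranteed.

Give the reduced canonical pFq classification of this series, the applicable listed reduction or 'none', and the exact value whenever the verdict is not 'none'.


Canonical form: C = -\frac{11}{6} times 2F2 with upper {-2, -2}, lower {-\frac{5}{6}, -\frac{4}{5}}, x = \frac{1}{2}. Verdict: terminating (-2 upstairs). 3 nonzero terms in all; added directly. Sum: -\frac{583}{12}.

The tell: x = \frac{1}{2} and (1)_k (prefactor -11/6) is k! itself.
Adjacent-term ratio: r(k) = \frac{1}{2} * (k-2) (k-2) / [(k-\frac{5}{6}) (k-\frac{4}{5}) (k+1)] - rational in k. x = \frac{1}{2}; t_0 = -\frac{11}{6}; negate the roots.


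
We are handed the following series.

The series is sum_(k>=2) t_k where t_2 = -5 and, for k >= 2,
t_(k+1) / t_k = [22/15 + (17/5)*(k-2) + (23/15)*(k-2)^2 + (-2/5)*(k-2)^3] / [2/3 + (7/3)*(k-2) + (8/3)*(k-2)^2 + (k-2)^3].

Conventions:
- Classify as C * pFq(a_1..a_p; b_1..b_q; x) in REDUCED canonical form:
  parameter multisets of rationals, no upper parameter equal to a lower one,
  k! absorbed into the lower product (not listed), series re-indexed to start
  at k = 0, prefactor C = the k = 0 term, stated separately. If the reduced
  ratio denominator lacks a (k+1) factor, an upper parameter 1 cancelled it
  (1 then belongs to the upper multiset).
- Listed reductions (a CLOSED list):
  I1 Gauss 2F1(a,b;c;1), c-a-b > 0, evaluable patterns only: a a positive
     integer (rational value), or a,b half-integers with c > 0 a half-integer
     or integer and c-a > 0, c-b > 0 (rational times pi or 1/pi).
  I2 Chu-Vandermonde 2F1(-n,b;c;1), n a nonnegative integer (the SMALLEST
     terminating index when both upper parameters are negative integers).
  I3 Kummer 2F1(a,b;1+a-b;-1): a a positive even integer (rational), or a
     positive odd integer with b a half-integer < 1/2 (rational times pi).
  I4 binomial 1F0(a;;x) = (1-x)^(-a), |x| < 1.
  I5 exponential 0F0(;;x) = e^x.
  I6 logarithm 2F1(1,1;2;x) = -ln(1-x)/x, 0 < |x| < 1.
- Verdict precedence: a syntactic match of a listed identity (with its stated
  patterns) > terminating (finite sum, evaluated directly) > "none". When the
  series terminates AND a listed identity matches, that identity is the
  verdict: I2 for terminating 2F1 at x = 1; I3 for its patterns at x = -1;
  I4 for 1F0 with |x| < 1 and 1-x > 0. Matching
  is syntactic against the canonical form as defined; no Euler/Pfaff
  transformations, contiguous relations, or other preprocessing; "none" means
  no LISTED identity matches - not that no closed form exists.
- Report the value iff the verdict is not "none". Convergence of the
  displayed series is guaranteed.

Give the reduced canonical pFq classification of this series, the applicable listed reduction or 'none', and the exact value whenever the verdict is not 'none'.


Key observation: t_0 = -5 here, and factor the ratio over Q (C = -5): negated roots = parameters.
Ratio: r(k) = (-2/5) * (k-11/2) / [(k+1)] ; factor over Q: parameters, x = (-2/5), and C = -5.

At argument -2/5: a 1F0 with upper {-11/2}, lower {-}, scaled by C = -5. Verdict: the I4 binomial reduction applies (the 1F0 binomial series: exponent 11/2, x = -2/5). Its exact value is (-5) * (7/5)^(11/2).


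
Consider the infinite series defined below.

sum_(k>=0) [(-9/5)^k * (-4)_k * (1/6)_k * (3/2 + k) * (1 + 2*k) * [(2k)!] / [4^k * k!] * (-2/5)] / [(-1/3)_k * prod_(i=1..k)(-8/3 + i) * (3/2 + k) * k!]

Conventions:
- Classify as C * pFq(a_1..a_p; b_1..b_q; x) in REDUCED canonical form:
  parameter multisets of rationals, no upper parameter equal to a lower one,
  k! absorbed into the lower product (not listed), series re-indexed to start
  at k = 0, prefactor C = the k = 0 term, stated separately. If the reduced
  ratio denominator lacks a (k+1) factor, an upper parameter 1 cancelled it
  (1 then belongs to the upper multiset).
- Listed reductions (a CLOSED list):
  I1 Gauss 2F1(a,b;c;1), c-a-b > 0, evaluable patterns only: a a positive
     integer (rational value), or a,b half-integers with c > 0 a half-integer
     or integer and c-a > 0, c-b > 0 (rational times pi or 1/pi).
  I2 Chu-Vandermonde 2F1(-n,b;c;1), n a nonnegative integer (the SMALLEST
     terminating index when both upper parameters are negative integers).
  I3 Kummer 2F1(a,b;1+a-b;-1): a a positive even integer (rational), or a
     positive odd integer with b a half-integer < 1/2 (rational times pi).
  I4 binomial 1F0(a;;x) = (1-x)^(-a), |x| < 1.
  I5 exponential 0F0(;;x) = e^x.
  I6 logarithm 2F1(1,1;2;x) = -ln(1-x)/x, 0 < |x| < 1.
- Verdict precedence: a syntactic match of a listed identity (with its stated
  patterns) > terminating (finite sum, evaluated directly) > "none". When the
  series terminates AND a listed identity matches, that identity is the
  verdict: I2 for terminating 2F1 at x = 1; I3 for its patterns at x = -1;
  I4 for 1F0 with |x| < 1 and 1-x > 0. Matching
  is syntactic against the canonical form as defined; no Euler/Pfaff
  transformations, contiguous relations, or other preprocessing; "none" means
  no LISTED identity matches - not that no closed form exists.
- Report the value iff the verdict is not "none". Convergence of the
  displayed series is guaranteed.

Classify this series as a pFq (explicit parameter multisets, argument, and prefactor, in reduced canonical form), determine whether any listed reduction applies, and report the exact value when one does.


This is -2/5 * 3F2(-4, 1/6, 3/2; -5/3, -1/3; -9/5) in reduced canonical form. Verdict: terminating - upper parameter -4 makes this a finite sum (last index 4), evaluated exactly. Its exact value is 275401686701/256000000.

Key step: from the first term -2/5: the lower running product (C = -2/5, x = -9/5) is a rising factorial.
Step ratio: r(k) = (-9/5) * (k-4) (k+1/6) (k+3/2) / [(k-5/3) (k-1/3) (k+1)] ; factor over Q: parameters, x = (-9/5), and C = -2/5.


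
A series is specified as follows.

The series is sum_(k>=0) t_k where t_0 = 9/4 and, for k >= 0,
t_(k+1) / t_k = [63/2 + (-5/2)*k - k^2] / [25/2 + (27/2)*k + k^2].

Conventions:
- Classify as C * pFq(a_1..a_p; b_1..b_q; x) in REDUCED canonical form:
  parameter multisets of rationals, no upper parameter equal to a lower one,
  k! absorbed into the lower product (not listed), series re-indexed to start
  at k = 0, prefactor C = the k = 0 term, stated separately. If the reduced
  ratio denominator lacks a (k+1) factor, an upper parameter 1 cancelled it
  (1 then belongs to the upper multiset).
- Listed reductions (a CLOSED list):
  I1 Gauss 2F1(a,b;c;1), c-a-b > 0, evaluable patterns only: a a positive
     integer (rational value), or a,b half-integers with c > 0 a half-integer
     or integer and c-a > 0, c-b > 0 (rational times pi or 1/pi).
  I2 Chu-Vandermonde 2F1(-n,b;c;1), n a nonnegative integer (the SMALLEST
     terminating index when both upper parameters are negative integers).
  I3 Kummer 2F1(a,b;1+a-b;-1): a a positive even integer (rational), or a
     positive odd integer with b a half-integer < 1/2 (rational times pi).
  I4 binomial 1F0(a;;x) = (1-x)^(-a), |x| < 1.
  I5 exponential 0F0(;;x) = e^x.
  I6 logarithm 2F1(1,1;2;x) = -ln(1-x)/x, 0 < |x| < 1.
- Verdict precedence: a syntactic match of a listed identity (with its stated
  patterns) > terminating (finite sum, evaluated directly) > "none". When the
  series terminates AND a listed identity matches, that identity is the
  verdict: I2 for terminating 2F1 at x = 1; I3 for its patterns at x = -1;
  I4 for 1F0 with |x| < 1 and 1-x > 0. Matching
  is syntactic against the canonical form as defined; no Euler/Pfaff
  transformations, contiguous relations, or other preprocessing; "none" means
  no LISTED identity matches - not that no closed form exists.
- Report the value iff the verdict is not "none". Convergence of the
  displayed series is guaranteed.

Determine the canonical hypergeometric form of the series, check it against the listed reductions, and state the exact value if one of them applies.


Prefactor 9/4, argument -1: 2F1 with upper {-9/2, 7} over lower {25/2}. Verdict: Kummer (I3) applies (x = -1; c = 25/2 equals 1+a-b for upper {-9/2, 7}: listed pattern). Hence: (3011753745/536870912) * pi.

The tell: t_0 = 9/4 here, and roots of the ratio polynomials (C = 9/4, x = -1) are the negated parameters.
Consecutive-term ratio: r(k) = (-1) * (k-9/2) (k+7) / [(k+25/2) (k+1)] - rational; roots negated = parameters, x = (-1), C = 9/4.


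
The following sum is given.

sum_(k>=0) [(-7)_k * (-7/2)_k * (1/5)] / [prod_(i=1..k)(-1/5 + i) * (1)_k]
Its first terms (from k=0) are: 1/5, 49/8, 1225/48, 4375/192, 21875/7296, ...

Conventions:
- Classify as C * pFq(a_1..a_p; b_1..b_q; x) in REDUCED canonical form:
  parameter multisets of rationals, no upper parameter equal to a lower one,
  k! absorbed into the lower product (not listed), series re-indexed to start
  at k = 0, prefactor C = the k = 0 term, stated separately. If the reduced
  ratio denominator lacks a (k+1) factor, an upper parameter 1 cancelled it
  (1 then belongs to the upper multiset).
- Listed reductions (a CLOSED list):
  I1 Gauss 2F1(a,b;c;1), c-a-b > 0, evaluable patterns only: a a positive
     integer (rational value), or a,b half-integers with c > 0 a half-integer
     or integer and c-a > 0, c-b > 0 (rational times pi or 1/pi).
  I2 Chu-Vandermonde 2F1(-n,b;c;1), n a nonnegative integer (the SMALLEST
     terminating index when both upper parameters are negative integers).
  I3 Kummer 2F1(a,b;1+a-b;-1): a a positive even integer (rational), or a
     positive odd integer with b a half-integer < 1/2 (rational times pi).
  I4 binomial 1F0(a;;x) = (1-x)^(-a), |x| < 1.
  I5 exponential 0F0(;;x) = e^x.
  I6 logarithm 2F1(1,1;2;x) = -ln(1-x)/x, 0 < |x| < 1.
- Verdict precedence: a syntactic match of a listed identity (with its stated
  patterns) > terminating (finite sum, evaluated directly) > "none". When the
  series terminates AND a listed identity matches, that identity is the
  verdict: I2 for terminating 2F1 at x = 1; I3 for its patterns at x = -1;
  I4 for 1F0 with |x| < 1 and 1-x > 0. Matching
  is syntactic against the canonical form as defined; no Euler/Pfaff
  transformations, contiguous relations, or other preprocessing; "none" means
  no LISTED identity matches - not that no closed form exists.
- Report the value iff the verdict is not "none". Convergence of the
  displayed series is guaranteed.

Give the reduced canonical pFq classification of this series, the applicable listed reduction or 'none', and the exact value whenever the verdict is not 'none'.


Reduced: x = 1, 2F1, upper = {-7, -7/2}, lower = {4/5}, C = 1/5. Verdict: this is the Chu-Vandermonde identity I2 (terminating 2F1 at x = 1 with n = 7, b = -7/2, c = 4/5). Exact value: 44090415973/767344640.

Key observation: t_0 = 1/5 here, and the lower running product (prefactor 1/5) is a rising factorial.
Ratio: r(k) = 1 * (k-7) (k-7/2) / [(k+4/5) (k+1)] - rational in k. x = 1; t_0 = 1/5; negate the roots.


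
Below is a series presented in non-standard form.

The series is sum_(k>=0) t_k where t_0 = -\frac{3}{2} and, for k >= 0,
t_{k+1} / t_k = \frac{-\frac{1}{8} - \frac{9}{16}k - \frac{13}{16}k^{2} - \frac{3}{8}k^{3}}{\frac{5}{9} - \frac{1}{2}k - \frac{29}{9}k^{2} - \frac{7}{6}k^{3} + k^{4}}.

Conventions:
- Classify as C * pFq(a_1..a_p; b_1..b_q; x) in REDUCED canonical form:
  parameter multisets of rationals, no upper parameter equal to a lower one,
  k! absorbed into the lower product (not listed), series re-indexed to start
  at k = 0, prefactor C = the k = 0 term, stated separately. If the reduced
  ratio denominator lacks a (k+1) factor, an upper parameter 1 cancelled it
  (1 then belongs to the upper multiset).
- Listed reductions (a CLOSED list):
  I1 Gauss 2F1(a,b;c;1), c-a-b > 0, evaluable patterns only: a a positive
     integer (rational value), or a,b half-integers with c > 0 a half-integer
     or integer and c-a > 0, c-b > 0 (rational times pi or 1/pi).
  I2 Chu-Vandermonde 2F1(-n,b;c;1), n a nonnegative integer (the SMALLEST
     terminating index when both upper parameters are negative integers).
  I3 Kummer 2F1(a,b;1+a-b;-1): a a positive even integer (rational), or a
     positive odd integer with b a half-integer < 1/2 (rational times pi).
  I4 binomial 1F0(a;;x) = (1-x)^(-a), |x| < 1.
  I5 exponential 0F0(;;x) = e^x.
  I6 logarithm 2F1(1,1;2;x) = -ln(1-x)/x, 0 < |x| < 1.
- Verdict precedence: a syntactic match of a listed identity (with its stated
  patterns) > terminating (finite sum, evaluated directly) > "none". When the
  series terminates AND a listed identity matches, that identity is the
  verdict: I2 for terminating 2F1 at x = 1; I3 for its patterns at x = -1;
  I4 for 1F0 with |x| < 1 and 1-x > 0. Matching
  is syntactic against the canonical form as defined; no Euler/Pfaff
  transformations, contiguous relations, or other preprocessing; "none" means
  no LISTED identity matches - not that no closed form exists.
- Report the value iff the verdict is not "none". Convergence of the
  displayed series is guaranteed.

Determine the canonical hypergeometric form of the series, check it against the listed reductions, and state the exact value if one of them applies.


Structural cue: t_0 = -\frac{3}{2} here, and roots of the ratio polynomials (C = -3/2, x = -3/8) are the negated parameters.
Adjacent-term ratio: r(k) = -\frac{3}{8} * (k+\frac{1}{2}) (k+1) / [(k-\frac{5}{2}) (k-\frac{1}{3}) (k+1)] - rational in k, leading ratio -\frac{3}{8}; with t_0 = -\frac{3}{2}, classification follows.

The series (x = -\frac{3}{8}) is 2F2: upper {\frac{1}{2}, 1}, lower {-\frac{5}{2}, -\frac{1}{3}}, prefactor -\frac{3}{2}. Verdict: none - this 2F2 at x = -\frac{3}{8} matches no listed pattern, and upper {\frac{1}{2}, 1} holds no stopper.


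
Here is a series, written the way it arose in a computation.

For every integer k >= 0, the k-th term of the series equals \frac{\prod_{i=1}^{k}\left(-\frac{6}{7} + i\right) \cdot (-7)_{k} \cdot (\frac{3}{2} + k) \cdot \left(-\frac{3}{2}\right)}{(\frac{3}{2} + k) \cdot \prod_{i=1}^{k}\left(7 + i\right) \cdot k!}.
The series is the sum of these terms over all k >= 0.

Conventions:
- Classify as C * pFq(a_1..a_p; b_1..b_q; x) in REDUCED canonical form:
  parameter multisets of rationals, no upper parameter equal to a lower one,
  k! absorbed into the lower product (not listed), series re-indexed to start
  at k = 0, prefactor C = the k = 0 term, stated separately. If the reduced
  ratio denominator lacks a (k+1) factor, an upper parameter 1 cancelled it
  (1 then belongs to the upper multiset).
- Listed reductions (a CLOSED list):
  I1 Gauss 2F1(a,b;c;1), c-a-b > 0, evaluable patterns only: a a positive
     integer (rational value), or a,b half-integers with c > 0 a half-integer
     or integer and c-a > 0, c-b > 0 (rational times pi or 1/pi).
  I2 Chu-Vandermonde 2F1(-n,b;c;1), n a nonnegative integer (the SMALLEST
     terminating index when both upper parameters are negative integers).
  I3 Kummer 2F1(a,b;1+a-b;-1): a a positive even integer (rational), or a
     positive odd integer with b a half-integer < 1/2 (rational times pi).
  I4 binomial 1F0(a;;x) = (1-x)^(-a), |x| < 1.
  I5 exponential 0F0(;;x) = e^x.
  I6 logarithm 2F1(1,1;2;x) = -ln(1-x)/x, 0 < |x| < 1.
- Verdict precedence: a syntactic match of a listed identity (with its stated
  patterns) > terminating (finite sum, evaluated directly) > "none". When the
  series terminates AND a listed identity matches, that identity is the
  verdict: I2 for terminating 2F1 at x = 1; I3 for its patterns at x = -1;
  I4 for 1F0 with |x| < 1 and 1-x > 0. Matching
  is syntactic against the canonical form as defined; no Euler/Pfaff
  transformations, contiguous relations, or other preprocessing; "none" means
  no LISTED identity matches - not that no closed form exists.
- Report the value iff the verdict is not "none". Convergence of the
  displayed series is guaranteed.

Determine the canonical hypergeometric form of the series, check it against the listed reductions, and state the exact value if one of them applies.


With C = -\frac{3}{2}: the canonical form is 2F1(-7, \frac{1}{7}; 8; 1). Verdict: the Chu-Vandermonde identity I2 matches (terminating 2F1 at x = 1 with n = 7, b = 1/7, c = 8). Sum: -\frac{1636003455}{1199078608}.

First insight: x = 1 and the running product (C = -3/2) telescopes to a rising factorial.
Adjacent-term ratio: r(k) = 1 * (k-7) (k+\frac{1}{7}) / [(k+8) (k+1)] - rational in k, leading ratio 1; with t_0 = -\frac{3}{2}, classification follows.


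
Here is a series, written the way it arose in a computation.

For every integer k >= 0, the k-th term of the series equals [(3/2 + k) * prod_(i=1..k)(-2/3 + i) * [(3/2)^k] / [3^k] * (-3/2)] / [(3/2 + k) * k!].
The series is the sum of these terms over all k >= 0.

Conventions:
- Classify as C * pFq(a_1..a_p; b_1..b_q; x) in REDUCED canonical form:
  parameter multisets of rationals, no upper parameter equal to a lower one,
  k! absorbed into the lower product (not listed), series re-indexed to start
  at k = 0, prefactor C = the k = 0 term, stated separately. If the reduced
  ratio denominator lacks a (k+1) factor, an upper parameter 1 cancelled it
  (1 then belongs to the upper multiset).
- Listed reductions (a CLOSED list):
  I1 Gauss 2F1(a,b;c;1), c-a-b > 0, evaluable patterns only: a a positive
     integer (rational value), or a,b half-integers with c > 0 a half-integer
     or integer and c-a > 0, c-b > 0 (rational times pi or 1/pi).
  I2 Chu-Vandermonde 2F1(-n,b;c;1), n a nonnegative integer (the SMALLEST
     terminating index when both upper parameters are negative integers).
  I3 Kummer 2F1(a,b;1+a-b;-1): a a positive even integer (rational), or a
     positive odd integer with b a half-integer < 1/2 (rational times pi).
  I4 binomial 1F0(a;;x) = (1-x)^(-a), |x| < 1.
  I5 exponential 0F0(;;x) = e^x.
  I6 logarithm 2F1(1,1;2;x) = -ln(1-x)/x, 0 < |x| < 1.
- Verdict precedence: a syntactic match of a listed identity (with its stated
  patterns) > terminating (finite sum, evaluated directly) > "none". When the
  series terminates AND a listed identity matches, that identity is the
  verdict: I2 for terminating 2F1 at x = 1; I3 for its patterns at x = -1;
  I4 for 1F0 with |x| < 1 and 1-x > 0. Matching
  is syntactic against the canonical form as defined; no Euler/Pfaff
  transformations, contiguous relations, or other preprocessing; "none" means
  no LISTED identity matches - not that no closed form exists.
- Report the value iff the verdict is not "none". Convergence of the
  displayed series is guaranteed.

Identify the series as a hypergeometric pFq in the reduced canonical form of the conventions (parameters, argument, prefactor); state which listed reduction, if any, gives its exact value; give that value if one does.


Classification (C = -3/2): 1F0 with upper {1/3}, lower {-}, argument x = 1/2. Verdict: binomial (I4) matches (the 1F0 binomial series: exponent -1/3, x = 1/2). Sum: (-3/2) * (1/2)^(-1/3).

Structural cue: from the first term -3/2: the factor k + 3/2 cancels (top and bottom), leaving prefactor -3/2.
Adjacent-term ratio: r(k) = (1/2) * (k+1/3) / [(k+1)] - rational in k. x = (1/2); t_0 = -3/2; negate the roots.


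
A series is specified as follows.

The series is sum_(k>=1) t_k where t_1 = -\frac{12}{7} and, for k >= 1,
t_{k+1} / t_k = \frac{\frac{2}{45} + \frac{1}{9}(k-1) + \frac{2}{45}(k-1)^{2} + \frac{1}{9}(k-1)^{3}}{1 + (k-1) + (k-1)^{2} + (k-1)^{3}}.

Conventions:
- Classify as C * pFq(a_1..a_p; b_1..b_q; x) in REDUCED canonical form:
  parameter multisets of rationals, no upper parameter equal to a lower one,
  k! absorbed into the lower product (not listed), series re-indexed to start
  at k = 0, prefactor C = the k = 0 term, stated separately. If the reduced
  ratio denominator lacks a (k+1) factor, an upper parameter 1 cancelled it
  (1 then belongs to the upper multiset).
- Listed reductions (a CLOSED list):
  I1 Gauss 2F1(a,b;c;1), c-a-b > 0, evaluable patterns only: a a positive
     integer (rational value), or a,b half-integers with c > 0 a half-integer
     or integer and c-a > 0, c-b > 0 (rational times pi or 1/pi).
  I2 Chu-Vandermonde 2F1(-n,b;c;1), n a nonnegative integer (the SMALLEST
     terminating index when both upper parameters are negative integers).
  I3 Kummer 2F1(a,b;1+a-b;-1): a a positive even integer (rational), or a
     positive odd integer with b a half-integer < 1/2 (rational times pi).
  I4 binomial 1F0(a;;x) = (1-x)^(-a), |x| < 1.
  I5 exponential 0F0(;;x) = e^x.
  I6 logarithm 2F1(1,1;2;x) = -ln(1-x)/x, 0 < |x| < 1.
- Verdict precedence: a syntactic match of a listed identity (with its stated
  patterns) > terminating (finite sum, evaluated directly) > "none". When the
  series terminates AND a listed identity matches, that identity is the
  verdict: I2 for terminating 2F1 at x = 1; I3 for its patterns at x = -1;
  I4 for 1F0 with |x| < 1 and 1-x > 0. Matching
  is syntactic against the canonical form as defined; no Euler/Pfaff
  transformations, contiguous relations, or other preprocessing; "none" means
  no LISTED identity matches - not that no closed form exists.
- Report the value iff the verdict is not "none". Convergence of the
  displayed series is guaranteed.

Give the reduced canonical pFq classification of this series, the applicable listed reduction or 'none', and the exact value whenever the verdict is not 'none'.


The tell: t_0 being -\frac{12}{7}, cancel k^2 + 1 from the displayed ratio first; then C = -12/7.
Term ratio: r(k) = \frac{1}{9} * (k+\frac{2}{5}) / [(k+1)] - rational; roots negated = parameters, x = \frac{1}{9}, C = -\frac{12}{7}.

Classification (C = -\frac{12}{7}): 1F0 with upper {\frac{2}{5}}, lower {-}, argument x = \frac{1}{9}. Verdict (x = \frac{1}{9}): the binomial series (I4) applies (the 1F0 binomial series: exponent -2/5, x = \frac{1}{9}). Its exact value is \left(-\frac{12}{7}\right) \cdot \left(\frac{8}{9}\right)^{-\frac{2}{5}}.


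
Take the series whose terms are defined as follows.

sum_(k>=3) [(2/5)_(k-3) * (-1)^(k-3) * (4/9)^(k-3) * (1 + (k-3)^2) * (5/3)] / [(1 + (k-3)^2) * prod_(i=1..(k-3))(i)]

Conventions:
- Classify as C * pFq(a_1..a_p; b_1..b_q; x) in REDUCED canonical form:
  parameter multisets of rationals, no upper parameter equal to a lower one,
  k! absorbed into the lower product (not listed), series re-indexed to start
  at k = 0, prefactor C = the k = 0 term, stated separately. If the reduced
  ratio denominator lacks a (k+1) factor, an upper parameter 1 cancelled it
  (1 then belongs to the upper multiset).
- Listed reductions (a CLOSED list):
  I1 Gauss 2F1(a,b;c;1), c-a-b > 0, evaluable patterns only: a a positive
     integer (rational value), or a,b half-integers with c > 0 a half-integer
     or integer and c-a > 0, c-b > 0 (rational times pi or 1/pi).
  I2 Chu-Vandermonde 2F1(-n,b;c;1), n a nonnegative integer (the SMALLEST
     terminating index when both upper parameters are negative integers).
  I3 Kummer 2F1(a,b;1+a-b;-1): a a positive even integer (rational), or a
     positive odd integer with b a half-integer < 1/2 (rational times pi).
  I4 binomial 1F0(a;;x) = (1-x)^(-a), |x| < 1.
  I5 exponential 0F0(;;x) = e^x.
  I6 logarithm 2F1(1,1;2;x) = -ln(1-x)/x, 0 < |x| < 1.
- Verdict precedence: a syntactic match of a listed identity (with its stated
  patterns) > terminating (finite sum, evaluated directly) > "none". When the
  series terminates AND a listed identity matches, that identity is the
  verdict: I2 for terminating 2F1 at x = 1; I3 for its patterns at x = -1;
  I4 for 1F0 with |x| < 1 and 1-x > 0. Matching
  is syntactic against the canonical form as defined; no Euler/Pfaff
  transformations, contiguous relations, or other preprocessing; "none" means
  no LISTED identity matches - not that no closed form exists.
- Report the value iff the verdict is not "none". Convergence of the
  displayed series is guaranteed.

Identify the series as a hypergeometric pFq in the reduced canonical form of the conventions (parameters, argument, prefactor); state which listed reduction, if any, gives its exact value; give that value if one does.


At argument -4/9: a 1F0 with upper {2/5}, lower {-}, scaled by C = 5/3. Verdict: the binomial series (I4) fires (the 1F0 binomial series: exponent -2/5, x = -4/9). Its exact value is (5/3) * (13/9)^(-2/5).

Structural cue: with t_0 = 5/3, the product of the first k integers (C = 5/3, x = -4/9) is k!.
Step ratio: r(k) = (-4/9) * (k+2/5) / [(k+1)] - rational; roots negated = parameters, x = (-4/9), C = 5/3.


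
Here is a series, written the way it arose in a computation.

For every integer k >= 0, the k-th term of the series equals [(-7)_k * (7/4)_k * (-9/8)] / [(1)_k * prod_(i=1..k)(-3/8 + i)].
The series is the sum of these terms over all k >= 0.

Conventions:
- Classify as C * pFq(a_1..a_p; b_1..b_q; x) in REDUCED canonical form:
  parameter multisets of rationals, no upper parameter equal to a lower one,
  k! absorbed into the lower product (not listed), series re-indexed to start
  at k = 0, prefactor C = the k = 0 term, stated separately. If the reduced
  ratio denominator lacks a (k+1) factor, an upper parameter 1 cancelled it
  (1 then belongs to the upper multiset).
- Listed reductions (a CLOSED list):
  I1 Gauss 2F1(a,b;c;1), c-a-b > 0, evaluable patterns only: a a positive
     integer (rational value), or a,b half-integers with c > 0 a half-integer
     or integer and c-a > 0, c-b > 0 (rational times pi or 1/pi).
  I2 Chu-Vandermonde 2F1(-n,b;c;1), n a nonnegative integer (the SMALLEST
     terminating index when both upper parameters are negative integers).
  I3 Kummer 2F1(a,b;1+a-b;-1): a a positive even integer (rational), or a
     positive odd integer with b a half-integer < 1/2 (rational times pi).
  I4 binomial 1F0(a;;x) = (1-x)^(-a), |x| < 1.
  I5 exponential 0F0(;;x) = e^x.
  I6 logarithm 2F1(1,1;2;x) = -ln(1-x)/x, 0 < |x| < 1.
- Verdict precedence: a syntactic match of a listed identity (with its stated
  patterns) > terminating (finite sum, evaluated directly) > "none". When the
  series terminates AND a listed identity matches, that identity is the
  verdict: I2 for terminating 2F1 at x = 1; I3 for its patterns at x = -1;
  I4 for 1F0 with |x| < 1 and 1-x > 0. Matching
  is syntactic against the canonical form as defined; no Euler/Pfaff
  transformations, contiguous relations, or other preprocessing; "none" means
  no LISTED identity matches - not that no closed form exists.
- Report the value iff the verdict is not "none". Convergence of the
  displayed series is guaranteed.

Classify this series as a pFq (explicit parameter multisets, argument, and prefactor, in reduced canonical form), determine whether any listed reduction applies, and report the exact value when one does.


Classification (C = -9/8): 2F1 with upper {-7, 7/4}, lower {5/8}, argument x = 1. Verdict: the Chu-Vandermonde identity I2 fires (terminating 2F1 at x = 1 with n = 7, b = 7/4, c = 5/8). Hence: -19251/2274760.

Key step: t_0 = -9/8 here, and (1)_k (C = -9/8, x = 1) is k! itself.
Consecutive-term ratio: r(k) = 1 * (k-7) (k+7/4) / [(k+5/8) (k+1)] - poly over poly, x = 1 from leading terms; C = -9/8 at k = 0.


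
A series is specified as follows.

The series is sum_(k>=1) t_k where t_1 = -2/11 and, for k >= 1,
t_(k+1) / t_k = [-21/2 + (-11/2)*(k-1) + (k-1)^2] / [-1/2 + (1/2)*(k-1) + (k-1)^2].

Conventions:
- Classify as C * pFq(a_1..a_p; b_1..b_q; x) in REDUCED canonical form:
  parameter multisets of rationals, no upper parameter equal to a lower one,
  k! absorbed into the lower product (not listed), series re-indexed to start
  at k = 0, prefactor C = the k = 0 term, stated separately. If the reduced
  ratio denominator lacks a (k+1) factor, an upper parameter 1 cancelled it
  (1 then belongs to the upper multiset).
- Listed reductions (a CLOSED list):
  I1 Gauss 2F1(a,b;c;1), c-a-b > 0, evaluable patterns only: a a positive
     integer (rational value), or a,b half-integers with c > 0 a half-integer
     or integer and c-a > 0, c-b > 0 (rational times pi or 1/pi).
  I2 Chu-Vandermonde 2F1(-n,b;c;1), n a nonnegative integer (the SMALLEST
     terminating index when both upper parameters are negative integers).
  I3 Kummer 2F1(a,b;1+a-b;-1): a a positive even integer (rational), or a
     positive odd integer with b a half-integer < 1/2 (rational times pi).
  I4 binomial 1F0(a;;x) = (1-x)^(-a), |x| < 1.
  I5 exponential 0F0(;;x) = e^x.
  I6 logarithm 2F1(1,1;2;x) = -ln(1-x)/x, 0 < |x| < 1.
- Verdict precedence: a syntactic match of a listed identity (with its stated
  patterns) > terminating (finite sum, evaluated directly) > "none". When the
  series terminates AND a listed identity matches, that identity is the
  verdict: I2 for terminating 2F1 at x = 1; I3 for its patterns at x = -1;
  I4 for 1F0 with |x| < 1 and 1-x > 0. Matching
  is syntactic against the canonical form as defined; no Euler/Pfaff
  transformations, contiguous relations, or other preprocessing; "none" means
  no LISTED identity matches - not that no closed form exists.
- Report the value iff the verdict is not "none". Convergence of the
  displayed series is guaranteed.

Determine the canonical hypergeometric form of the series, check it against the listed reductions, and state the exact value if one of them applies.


Prefactor -2/11, argument 1: 2F1 with upper {-7, 3/2} over lower {-1/2}. Verdict: this is the Chu-Vandermonde identity I2 (terminating 2F1 at x = 1 with n = 7, b = 3/2, c = -1/2). Its exact value is 0.

First insight: from the first term -2/11: roots of the ratio polynomials (C = -2/11) are the negated parameters.
Ratio: r(k) = 1 * (k-7) (k+3/2) / [(k-1/2) (k+1)] - rational in k. x = 1; t_0 = -2/11; negate the roots.


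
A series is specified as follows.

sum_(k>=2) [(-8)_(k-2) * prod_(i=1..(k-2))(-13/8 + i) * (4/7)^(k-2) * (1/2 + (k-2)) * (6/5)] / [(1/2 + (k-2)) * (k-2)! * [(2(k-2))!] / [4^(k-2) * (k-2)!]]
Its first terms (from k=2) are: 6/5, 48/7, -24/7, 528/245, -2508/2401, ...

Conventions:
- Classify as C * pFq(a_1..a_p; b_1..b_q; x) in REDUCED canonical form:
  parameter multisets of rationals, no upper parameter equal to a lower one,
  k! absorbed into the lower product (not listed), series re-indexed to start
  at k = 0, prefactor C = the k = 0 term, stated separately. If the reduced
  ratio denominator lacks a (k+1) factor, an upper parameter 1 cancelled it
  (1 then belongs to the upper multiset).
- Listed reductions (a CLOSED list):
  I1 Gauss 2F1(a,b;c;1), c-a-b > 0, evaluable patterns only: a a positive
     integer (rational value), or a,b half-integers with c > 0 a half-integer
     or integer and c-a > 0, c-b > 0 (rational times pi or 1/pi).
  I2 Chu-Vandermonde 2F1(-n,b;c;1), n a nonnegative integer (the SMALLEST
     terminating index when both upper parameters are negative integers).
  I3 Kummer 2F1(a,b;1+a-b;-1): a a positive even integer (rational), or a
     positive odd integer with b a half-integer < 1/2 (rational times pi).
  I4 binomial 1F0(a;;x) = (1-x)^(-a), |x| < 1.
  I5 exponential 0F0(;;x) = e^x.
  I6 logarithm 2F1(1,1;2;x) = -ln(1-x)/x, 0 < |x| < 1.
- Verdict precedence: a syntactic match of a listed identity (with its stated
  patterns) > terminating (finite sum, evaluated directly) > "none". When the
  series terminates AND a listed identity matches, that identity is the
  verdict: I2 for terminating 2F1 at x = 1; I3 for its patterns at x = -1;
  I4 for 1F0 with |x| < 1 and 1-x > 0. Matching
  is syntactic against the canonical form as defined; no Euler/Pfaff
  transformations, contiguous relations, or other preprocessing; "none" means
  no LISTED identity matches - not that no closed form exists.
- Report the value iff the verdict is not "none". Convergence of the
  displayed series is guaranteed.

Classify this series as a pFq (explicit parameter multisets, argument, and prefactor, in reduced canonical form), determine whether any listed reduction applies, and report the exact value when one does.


Canonical form: C = 6/5 times 2F1 with upper {-8, -5/8}, lower {1/2}, x = 4/7. Verdict: terminating. (-8)_k vanishes past k = 8, leaving a 9-term sum, computed directly. Value: 2258079456/374712065.

Structural cue: x = (4/7) and k + 1/2 divides numerator and denominator alike; C = 6/5, x = 4/7 after cancelling.
Consecutive-term ratio: r(k) = (4/7) * (k-8) (k-5/8) / [(k+1/2) (k+1)] - rational; roots negated = parameters, x = (4/7), C = 6/5.
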